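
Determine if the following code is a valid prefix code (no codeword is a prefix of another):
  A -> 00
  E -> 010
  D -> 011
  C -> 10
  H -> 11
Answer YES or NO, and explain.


Checking each pair (does one codeword prefix another?):
  A='00' vs E='010': no prefix
  A='00' vs D='011': no prefix
  A='00' vs C='10': no prefix
  A='00' vs H='11': no prefix
  E='010' vs A='00': no prefix
  E='010' vs D='011': no prefix
  E='010' vs C='10': no prefix
  E='010' vs H='11': no prefix
  D='011' vs A='00': no prefix
  D='011' vs E='010': no prefix
  D='011' vs C='10': no prefix
  D='011' vs H='11': no prefix
  C='10' vs A='00': no prefix
  C='10' vs E='010': no prefix
  C='10' vs D='011': no prefix
  C='10' vs H='11': no prefix
  H='11' vs A='00': no prefix
  H='11' vs E='010': no prefix
  H='11' vs D='011': no prefix
  H='11' vs C='10': no prefix
No violation found over all pairs.

YES -- this is a valid prefix code. No codeword is a prefix of any other codeword.


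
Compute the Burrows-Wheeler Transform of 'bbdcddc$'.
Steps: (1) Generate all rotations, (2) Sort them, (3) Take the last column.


Rotations (sorted):
  0: $bbdcddc -> last char: c
  1: bbdcddc$ -> last char: $
  2: bdcddc$b -> last char: b
  3: c$bbdcdd -> last char: d
  4: cddc$bbd -> last char: d
  5: dc$bbdcd -> last char: d
  6: dcddc$bb -> last char: b
  7: ddc$bbdc -> last char: c


BWT = c$bdddbc


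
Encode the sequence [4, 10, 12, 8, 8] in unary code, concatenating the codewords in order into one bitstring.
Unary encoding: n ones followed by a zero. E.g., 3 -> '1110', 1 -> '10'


Encode each number as n ones followed by a terminating 0:
  4 -> 11110 (5 bits)
  10 -> 11111111110 (11 bits)
  12 -> 1111111111110 (13 bits)
  8 -> 111111110 (9 bits)
  8 -> 111111110 (9 bits)
Total length = 5 + 11 + 13 + 9 + 9 = 47 bits.

Unary([4, 10, 12, 8, 8]) = 11110111111111101111111111110111111110111111110 (47 bits)


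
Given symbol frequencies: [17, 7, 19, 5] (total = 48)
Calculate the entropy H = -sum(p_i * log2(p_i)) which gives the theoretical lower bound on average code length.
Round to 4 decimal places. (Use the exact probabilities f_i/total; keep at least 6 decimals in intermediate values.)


Per-symbol terms -p_i * log2(p_i) with p_i = f_i/48:
  p = 17/48 = 0.354167: log2(p) = -1.497500, -p*log2(p) = 0.530364
  p = 7/48 = 0.145833: log2(p) = -2.777608, -p*log2(p) = 0.405068
  p = 19/48 = 0.395833: log2(p) = -1.337035, -p*log2(p) = 0.529243
  p = 5/48 = 0.104167: log2(p) = -3.263034, -p*log2(p) = 0.339899
H = 0.530364 + 0.405068 + 0.529243 + 0.339899 = 1.804574

H = 1.8046 bits/symbol


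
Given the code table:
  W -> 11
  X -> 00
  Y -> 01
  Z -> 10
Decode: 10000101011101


Decoding:
10 -> Z
00 -> X
01 -> Y
01 -> Y
01 -> Y
11 -> W
01 -> Y


Result: ZXYYYWY


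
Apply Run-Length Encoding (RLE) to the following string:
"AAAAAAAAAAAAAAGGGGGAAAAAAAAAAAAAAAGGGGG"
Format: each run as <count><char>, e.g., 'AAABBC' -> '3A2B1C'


Scanning runs left to right:
  i=0: run of 'A' x 14 -> '14A'
  i=14: run of 'G' x 5 -> '5G'
  i=19: run of 'A' x 15 -> '15A'
  i=34: run of 'G' x 5 -> '5G'

RLE = 14A5G15A5G


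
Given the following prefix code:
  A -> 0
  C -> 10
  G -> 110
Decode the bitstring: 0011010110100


Decoding step by step:
Bits 0 -> A
Bits 0 -> A
Bits 110 -> G
Bits 10 -> C
Bits 110 -> G
Bits 10 -> C
Bits 0 -> A


Decoded message: AAGCGCA


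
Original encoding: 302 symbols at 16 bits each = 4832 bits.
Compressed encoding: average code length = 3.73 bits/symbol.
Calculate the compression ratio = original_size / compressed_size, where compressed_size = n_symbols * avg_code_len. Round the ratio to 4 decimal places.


original_size = n_symbols * orig_bits = 302 * 16 = 4832 bits
compressed_size = n_symbols * avg_code_len = 302 * 3.73 = 1126.46 bits
ratio = original_size / compressed_size = 4832 / 1126.46 = 4.2895

Compression ratio = 4.2895


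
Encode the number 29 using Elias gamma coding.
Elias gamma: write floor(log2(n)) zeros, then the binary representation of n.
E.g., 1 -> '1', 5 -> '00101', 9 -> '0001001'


num_bits = floor(log2(29)) + 1 = 5
leading_zeros = num_bits - 1 = 4
binary(29) = 11101

Elias gamma(29) = '0000' + '11101' = 000011101 (9 bits)


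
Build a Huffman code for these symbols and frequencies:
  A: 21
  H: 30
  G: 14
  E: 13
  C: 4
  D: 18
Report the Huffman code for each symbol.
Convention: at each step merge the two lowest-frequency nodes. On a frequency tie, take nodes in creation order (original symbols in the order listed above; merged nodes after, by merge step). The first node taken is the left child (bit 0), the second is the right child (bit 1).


Huffman tree construction:
Step 1: Merge C(4) + E(13) = 17
Step 2: Merge G(14) + (C+E)(17) = 31
Step 3: Merge D(18) + A(21) = 39
Step 4: Merge H(30) + (G+(C+E))(31) = 61
Step 5: Merge (D+A)(39) + (H+(G+(C+E)))(61) = 100
Read each symbol's code off the tree from the root (left child = 0, right child = 1).

Codes:
  A: 01 (length 2)
  H: 10 (length 2)
  G: 110 (length 3)
  E: 1111 (length 4)
  C: 1110 (length 4)
  D: 00 (length 2)
Average code length: 248/100 = 2.4800 bits/symbol


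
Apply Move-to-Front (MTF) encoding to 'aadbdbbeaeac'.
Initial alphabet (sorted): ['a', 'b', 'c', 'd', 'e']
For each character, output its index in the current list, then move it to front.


MTF encoding:
'a': index 0 in ['a', 'b', 'c', 'd', 'e'] -> ['a', 'b', 'c', 'd', 'e']
'a': index 0 in ['a', 'b', 'c', 'd', 'e'] -> ['a', 'b', 'c', 'd', 'e']
'd': index 3 in ['a', 'b', 'c', 'd', 'e'] -> ['d', 'a', 'b', 'c', 'e']
'b': index 2 in ['d', 'a', 'b', 'c', 'e'] -> ['b', 'd', 'a', 'c', 'e']
'd': index 1 in ['b', 'd', 'a', 'c', 'e'] -> ['d', 'b', 'a', 'c', 'e']
'b': index 1 in ['d', 'b', 'a', 'c', 'e'] -> ['b', 'd', 'a', 'c', 'e']
'b': index 0 in ['b', 'd', 'a', 'c', 'e'] -> ['b', 'd', 'a', 'c', 'e']
'e': index 4 in ['b', 'd', 'a', 'c', 'e'] -> ['e', 'b', 'd', 'a', 'c']
'a': index 3 in ['e', 'b', 'd', 'a', 'c'] -> ['a', 'e', 'b', 'd', 'c']
'e': index 1 in ['a', 'e', 'b', 'd', 'c'] -> ['e', 'a', 'b', 'd', 'c']
'a': index 1 in ['e', 'a', 'b', 'd', 'c'] -> ['a', 'e', 'b', 'd', 'c']
'c': index 4 in ['a', 'e', 'b', 'd', 'c'] -> ['c', 'a', 'e', 'b', 'd']


Output: [0, 0, 3, 2, 1, 1, 0, 4, 3, 1, 1, 4]


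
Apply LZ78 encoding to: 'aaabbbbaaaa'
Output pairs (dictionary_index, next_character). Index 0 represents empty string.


LZ78 encoding steps:
Dictionary: {0: ''}
Step 1: w='' (idx 0), next='a' -> output (0, 'a'), add 'a' as idx 1
Step 2: w='a' (idx 1), next='a' -> output (1, 'a'), add 'aa' as idx 2
Step 3: w='' (idx 0), next='b' -> output (0, 'b'), add 'b' as idx 3
Step 4: w='b' (idx 3), next='b' -> output (3, 'b'), add 'bb' as idx 4
Step 5: w='b' (idx 3), next='a' -> output (3, 'a'), add 'ba' as idx 5
Step 6: w='aa' (idx 2), next='a' -> output (2, 'a'), add 'aaa' as idx 6


Encoded: [(0, 'a'), (1, 'a'), (0, 'b'), (3, 'b'), (3, 'a'), (2, 'a')]


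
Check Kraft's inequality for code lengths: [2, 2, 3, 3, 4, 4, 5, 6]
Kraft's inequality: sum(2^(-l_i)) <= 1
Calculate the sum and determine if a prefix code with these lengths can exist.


Sum = 2^(-2) + 2^(-2) + 2^(-3) + 2^(-3) + 2^(-4) + 2^(-4) + 2^(-5) + 2^(-6)
    = 0.25 + 0.25 + 0.125 + 0.125 + 0.0625 + 0.0625 + 0.03125 + 0.015625
    = 59/64 = 0.921875
Since 0.921875 <= 1, Kraft's inequality IS satisfied.
A prefix code with these lengths CAN exist.

Kraft sum = 0.921875. Satisfied.


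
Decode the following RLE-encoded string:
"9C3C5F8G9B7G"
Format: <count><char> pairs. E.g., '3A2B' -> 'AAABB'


Expanding each <count><char> pair:
  9C -> 'CCCCCCCCC'
  3C -> 'CCC'
  5F -> 'FFFFF'
  8G -> 'GGGGGGGG'
  9B -> 'BBBBBBBBB'
  7G -> 'GGGGGGG'

Decoded = CCCCCCCCCCCCFFFFFGGGGGGGGBBBBBBBBBGGGGGGG


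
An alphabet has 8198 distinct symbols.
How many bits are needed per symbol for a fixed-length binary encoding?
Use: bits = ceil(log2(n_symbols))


log2(8198) = 13.0011
Bracket: 2^13 = 8192 < 8198 <= 2^14 = 16384
So ceil(log2(8198)) = 14

bits = ceil(log2(8198)) = ceil(13.0011) = 14 bits


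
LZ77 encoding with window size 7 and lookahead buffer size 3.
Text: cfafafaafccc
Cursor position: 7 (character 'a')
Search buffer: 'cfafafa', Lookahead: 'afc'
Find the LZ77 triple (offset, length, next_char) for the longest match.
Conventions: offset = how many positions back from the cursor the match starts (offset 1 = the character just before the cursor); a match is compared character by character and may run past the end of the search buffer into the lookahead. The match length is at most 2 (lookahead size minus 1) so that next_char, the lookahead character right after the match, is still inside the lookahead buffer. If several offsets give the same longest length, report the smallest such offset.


Try each offset into the search buffer:
  offset=1 (pos 6, char 'a'): match length 1
  offset=2 (pos 5, char 'f'): match length 0
  offset=3 (pos 4, char 'a'): match length 2
  offset=4 (pos 3, char 'f'): match length 0
  offset=5 (pos 2, char 'a'): match length 2
  offset=6 (pos 1, char 'f'): match length 0
  offset=7 (pos 0, char 'c'): match length 0
Longest match has length 2, found at offsets 3, 5; take the smallest, offset 3.
next_char = character at position 7 + 2 = 9 -> 'c'

Best match: offset=3, length=2 (matching 'af' starting at position 4)
LZ77 triple: (3, 2, 'c')


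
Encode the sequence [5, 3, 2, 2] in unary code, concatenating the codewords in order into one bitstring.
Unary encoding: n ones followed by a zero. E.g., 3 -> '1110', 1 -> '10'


Encode each number as n ones followed by a terminating 0:
  5 -> 111110 (6 bits)
  3 -> 1110 (4 bits)
  2 -> 110 (3 bits)
  2 -> 110 (3 bits)
Total length = 6 + 4 + 3 + 3 = 16 bits.

Unary([5, 3, 2, 2]) = 1111101110110110 (16 bits)


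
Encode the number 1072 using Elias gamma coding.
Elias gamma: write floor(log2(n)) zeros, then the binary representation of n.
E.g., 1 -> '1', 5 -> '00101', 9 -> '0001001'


num_bits = floor(log2(1072)) + 1 = 11
leading_zeros = num_bits - 1 = 10
binary(1072) = 10000110000

Elias gamma(1072) = '0000000000' + '10000110000' = 000000000010000110000 (21 bits)


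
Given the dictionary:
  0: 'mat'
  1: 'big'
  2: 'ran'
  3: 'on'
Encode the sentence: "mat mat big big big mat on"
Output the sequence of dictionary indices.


Look up each word in the dictionary:
  'mat' -> 0
  'mat' -> 0
  'big' -> 1
  'big' -> 1
  'big' -> 1
  'mat' -> 0
  'on' -> 3

Encoded: [0, 0, 1, 1, 1, 0, 3]


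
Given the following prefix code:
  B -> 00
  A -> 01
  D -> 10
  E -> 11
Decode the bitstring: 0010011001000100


Decoding step by step:
Bits 00 -> B
Bits 10 -> D
Bits 01 -> A
Bits 10 -> D
Bits 01 -> A
Bits 00 -> B
Bits 01 -> A
Bits 00 -> B


Decoded message: BDADABAB


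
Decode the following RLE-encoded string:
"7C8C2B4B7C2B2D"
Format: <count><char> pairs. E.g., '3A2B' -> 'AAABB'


Expanding each <count><char> pair:
  7C -> 'CCCCCCC'
  8C -> 'CCCCCCCC'
  2B -> 'BB'
  4B -> 'BBBB'
  7C -> 'CCCCCCC'
  2B -> 'BB'
  2D -> 'DD'

Decoded = CCCCCCCCCCCCCCCBBBBBBCCCCCCCBBDD


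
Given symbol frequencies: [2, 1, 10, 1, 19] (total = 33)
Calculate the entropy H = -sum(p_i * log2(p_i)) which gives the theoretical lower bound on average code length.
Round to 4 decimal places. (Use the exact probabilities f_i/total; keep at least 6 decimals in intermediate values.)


Per-symbol terms -p_i * log2(p_i) with p_i = f_i/33:
  p = 2/33 = 0.060606: log2(p) = -4.044394, -p*log2(p) = 0.245115
  p = 1/33 = 0.030303: log2(p) = -5.044394, -p*log2(p) = 0.152860
  p = 10/33 = 0.303030: log2(p) = -1.722466, -p*log2(p) = 0.521959
  p = 1/33 = 0.030303: log2(p) = -5.044394, -p*log2(p) = 0.152860
  p = 19/33 = 0.575758: log2(p) = -0.796467, -p*log2(p) = 0.458572
H = 0.245115 + 0.152860 + 0.521959 + 0.152860 + 0.458572 = 1.531366

H = 1.5314 bits/symbol


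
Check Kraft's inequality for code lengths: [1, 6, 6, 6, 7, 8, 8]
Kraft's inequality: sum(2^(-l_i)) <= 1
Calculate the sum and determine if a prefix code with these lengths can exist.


Sum = 2^(-1) + 2^(-6) + 2^(-6) + 2^(-6) + 2^(-7) + 2^(-8) + 2^(-8)
    = 0.5 + 0.015625 + 0.015625 + 0.015625 + 0.0078125 + 0.00390625 + 0.00390625
    = 144/256 = 0.5625
Since 0.5625 <= 1, Kraft's inequality IS satisfied.
A prefix code with these lengths CAN exist.

Kraft sum = 0.5625. Satisfied.


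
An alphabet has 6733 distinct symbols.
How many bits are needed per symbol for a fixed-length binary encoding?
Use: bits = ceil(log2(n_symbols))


log2(6733) = 12.717
Bracket: 2^12 = 4096 < 6733 <= 2^13 = 8192
So ceil(log2(6733)) = 13

bits = ceil(log2(6733)) = ceil(12.717) = 13 bits


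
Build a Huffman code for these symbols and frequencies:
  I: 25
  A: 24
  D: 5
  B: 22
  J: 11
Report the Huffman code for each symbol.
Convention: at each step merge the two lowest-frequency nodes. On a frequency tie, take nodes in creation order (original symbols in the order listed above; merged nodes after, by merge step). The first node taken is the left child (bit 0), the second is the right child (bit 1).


Huffman tree construction:
Step 1: Merge D(5) + J(11) = 16
Step 2: Merge (D+J)(16) + B(22) = 38
Step 3: Merge A(24) + I(25) = 49
Step 4: Merge ((D+J)+B)(38) + (A+I)(49) = 87
Read each symbol's code off the tree from the root (left child = 0, right child = 1).

Codes:
  I: 11 (length 2)
  A: 10 (length 2)
  D: 000 (length 3)
  B: 01 (length 2)
  J: 001 (length 3)
Average code length: 190/87 = 2.1839 bits/symbol


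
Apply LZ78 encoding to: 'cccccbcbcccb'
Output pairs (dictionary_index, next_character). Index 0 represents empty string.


LZ78 encoding steps:
Dictionary: {0: ''}
Step 1: w='' (idx 0), next='c' -> output (0, 'c'), add 'c' as idx 1
Step 2: w='c' (idx 1), next='c' -> output (1, 'c'), add 'cc' as idx 2
Step 3: w='cc' (idx 2), next='b' -> output (2, 'b'), add 'ccb' as idx 3
Step 4: w='c' (idx 1), next='b' -> output (1, 'b'), add 'cb' as idx 4
Step 5: w='cc' (idx 2), next='c' -> output (2, 'c'), add 'ccc' as idx 5
Step 6: w='' (idx 0), next='b' -> output (0, 'b'), add 'b' as idx 6


Encoded: [(0, 'c'), (1, 'c'), (2, 'b'), (1, 'b'), (2, 'c'), (0, 'b')]


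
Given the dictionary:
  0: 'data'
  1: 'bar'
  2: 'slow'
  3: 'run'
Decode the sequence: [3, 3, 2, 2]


Look up each index in the dictionary:
  3 -> 'run'
  3 -> 'run'
  2 -> 'slow'
  2 -> 'slow'

Decoded: "run run slow slow"


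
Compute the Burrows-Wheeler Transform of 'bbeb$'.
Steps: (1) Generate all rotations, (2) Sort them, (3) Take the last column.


Rotations (sorted):
  0: $bbeb -> last char: b
  1: b$bbe -> last char: e
  2: bbeb$ -> last char: $
  3: beb$b -> last char: b
  4: eb$bb -> last char: b


BWT = be$bb


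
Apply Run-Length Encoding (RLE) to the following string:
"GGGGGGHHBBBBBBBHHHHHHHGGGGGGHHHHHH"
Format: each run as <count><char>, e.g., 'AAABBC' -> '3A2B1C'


Scanning runs left to right:
  i=0: run of 'G' x 6 -> '6G'
  i=6: run of 'H' x 2 -> '2H'
  i=8: run of 'B' x 7 -> '7B'
  i=15: run of 'H' x 7 -> '7H'
  i=22: run of 'G' x 6 -> '6G'
  i=28: run of 'H' x 6 -> '6H'

RLE = 6G2H7B7H6G6H


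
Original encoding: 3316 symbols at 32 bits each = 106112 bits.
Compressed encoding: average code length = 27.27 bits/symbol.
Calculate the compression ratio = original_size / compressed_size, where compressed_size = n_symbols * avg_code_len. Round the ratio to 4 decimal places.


original_size = n_symbols * orig_bits = 3316 * 32 = 106112 bits
compressed_size = n_symbols * avg_code_len = 3316 * 27.27 = 90427.32 bits
ratio = original_size / compressed_size = 106112 / 90427.32 = 1.1735

Compression ratio = 1.1735


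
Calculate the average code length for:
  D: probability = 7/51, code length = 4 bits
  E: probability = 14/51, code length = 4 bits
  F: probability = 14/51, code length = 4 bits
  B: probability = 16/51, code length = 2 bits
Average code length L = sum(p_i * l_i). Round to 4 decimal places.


Weighted contributions p_i * l_i:
  D: (7/51) * 4 = 28/51
  E: (14/51) * 4 = 56/51
  F: (14/51) * 4 = 56/51
  B: (16/51) * 2 = 32/51
Sum = (28 + 56 + 56 + 32)/51 = 172/51

L = 172/51 = 3.3725 bits/symbol


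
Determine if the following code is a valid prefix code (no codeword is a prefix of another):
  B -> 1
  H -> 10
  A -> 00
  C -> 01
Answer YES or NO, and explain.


Checking each pair (does one codeword prefix another?):
  B='1' vs H='10': prefix -- VIOLATION

NO -- this is NOT a valid prefix code. B (1) is a prefix of H (10).


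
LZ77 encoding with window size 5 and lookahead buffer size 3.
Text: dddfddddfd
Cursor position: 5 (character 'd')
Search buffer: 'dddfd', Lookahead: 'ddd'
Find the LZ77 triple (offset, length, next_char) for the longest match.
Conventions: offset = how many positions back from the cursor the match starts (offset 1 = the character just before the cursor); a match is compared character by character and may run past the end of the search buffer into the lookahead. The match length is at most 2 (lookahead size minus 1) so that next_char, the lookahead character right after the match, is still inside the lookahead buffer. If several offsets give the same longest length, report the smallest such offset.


Try each offset into the search buffer:
  offset=1 (pos 4, char 'd'): match length 2
  offset=2 (pos 3, char 'f'): match length 0
  offset=3 (pos 2, char 'd'): match length 1
  offset=4 (pos 1, char 'd'): match length 2
  offset=5 (pos 0, char 'd'): match length 2
Longest match has length 2, found at offsets 1, 4, 5; take the smallest, offset 1.
next_char = character at position 5 + 2 = 7 -> 'd'

Best match: offset=1, length=2 (matching 'dd' starting at position 4)
LZ77 triple: (1, 2, 'd')


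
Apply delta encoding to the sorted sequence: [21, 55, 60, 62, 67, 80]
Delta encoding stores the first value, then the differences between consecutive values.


First value: 21
Deltas:
  55 - 21 = 34
  60 - 55 = 5
  62 - 60 = 2
  67 - 62 = 5
  80 - 67 = 13


Delta encoded: [21, 34, 5, 2, 5, 13]


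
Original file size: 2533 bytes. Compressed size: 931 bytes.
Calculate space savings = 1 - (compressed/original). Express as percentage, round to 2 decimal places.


ratio = compressed/original = 931/2533 = 0.367548
savings = 1 - ratio = 1 - 0.367548 = 0.632452
as a percentage: 0.632452 * 100 = 63.25%

Space savings = 1 - 931/2533 = 63.25%


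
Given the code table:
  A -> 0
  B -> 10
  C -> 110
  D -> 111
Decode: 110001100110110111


Decoding:
110 -> C
0 -> A
0 -> A
110 -> C
0 -> A
110 -> C
110 -> C
111 -> D


Result: CAACACCD


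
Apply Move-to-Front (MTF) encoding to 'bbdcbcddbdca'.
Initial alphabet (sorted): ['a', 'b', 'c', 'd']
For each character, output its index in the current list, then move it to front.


MTF encoding:
'b': index 1 in ['a', 'b', 'c', 'd'] -> ['b', 'a', 'c', 'd']
'b': index 0 in ['b', 'a', 'c', 'd'] -> ['b', 'a', 'c', 'd']
'd': index 3 in ['b', 'a', 'c', 'd'] -> ['d', 'b', 'a', 'c']
'c': index 3 in ['d', 'b', 'a', 'c'] -> ['c', 'd', 'b', 'a']
'b': index 2 in ['c', 'd', 'b', 'a'] -> ['b', 'c', 'd', 'a']
'c': index 1 in ['b', 'c', 'd', 'a'] -> ['c', 'b', 'd', 'a']
'd': index 2 in ['c', 'b', 'd', 'a'] -> ['d', 'c', 'b', 'a']
'd': index 0 in ['d', 'c', 'b', 'a'] -> ['d', 'c', 'b', 'a']
'b': index 2 in ['d', 'c', 'b', 'a'] -> ['b', 'd', 'c', 'a']
'd': index 1 in ['b', 'd', 'c', 'a'] -> ['d', 'b', 'c', 'a']
'c': index 2 in ['d', 'b', 'c', 'a'] -> ['c', 'd', 'b', 'a']
'a': index 3 in ['c', 'd', 'b', 'a'] -> ['a', 'c', 'd', 'b']


Output: [1, 0, 3, 3, 2, 1, 2, 0, 2, 1, 2, 3]


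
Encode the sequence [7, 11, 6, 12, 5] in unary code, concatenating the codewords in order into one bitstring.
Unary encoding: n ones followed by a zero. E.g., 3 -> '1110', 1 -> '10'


Encode each number as n ones followed by a terminating 0:
  7 -> 11111110 (8 bits)
  11 -> 111111111110 (12 bits)
  6 -> 1111110 (7 bits)
  12 -> 1111111111110 (13 bits)
  5 -> 111110 (6 bits)
Total length = 8 + 12 + 7 + 13 + 6 = 46 bits.

Unary([7, 11, 6, 12, 5]) = 1111111011111111111011111101111111111110111110 (46 bits)


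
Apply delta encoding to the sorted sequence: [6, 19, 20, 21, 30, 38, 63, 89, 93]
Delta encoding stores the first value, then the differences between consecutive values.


First value: 6
Deltas:
  19 - 6 = 13
  20 - 19 = 1
  21 - 20 = 1
  30 - 21 = 9
  38 - 30 = 8
  63 - 38 = 25
  89 - 63 = 26
  93 - 89 = 4


Delta encoded: [6, 13, 1, 1, 9, 8, 25, 26, 4]


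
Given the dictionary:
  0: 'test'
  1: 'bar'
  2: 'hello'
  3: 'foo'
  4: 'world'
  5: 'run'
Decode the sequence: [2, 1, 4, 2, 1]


Look up each index in the dictionary:
  2 -> 'hello'
  1 -> 'bar'
  4 -> 'world'
  2 -> 'hello'
  1 -> 'bar'

Decoded: "hello bar world hello bar"


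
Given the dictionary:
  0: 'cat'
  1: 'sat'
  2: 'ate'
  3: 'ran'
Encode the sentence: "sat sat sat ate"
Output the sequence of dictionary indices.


Look up each word in the dictionary:
  'sat' -> 1
  'sat' -> 1
  'sat' -> 1
  'ate' -> 2

Encoded: [1, 1, 1, 2]


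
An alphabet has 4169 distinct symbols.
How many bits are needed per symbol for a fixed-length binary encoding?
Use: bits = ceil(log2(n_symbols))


log2(4169) = 12.0255
Bracket: 2^12 = 4096 < 4169 <= 2^13 = 8192
So ceil(log2(4169)) = 13

bits = ceil(log2(4169)) = ceil(12.0255) = 13 bits


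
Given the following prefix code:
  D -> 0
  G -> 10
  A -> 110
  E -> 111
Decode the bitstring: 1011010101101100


Decoding step by step:
Bits 10 -> G
Bits 110 -> A
Bits 10 -> G
Bits 10 -> G
Bits 110 -> A
Bits 110 -> A
Bits 0 -> D


Decoded message: GAGGAAD


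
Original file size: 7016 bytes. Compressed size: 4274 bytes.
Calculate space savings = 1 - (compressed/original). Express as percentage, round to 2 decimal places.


ratio = compressed/original = 4274/7016 = 0.609179
savings = 1 - ratio = 1 - 0.609179 = 0.390821
as a percentage: 0.390821 * 100 = 39.08%

Space savings = 1 - 4274/7016 = 39.08%


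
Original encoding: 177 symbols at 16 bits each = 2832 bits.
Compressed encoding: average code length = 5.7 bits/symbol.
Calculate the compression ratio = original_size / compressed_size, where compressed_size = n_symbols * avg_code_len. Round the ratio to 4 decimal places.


original_size = n_symbols * orig_bits = 177 * 16 = 2832 bits
compressed_size = n_symbols * avg_code_len = 177 * 5.7 = 1008.9 bits
ratio = original_size / compressed_size = 2832 / 1008.9 = 2.807

Compression ratio = 2.807


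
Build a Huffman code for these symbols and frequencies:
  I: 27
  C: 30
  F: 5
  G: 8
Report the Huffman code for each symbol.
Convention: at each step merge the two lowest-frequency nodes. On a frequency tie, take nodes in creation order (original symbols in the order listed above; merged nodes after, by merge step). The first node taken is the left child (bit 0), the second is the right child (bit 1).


Huffman tree construction:
Step 1: Merge F(5) + G(8) = 13
Step 2: Merge (F+G)(13) + I(27) = 40
Step 3: Merge C(30) + ((F+G)+I)(40) = 70
Read each symbol's code off the tree from the root (left child = 0, right child = 1).

Codes:
  I: 11 (length 2)
  C: 0 (length 1)
  F: 100 (length 3)
  G: 101 (length 3)
Average code length: 123/70 = 1.7571 bits/symbol


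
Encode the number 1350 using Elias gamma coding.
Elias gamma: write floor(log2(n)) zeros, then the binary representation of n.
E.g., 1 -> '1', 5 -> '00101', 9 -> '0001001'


num_bits = floor(log2(1350)) + 1 = 11
leading_zeros = num_bits - 1 = 10
binary(1350) = 10101000110

Elias gamma(1350) = '0000000000' + '10101000110' = 000000000010101000110 (21 bits)


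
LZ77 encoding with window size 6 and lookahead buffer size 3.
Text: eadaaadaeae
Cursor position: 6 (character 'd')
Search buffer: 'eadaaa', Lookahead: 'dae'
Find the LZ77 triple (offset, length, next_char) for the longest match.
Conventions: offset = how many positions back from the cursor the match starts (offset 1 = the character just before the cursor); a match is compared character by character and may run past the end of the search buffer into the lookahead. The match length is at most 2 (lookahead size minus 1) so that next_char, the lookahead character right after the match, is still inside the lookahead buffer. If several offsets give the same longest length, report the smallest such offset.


Try each offset into the search buffer:
  offset=1 (pos 5, char 'a'): match length 0
  offset=2 (pos 4, char 'a'): match length 0
  offset=3 (pos 3, char 'a'): match length 0
  offset=4 (pos 2, char 'd'): match length 2
  offset=5 (pos 1, char 'a'): match length 0
  offset=6 (pos 0, char 'e'): match length 0
Longest match has length 2 at offset 4.
next_char = character at position 6 + 2 = 8 -> 'e'

Best match: offset=4, length=2 (matching 'da' starting at position 2)
LZ77 triple: (4, 2, 'e')


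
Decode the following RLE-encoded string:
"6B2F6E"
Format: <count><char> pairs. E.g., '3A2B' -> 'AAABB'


Expanding each <count><char> pair:
  6B -> 'BBBBBB'
  2F -> 'FF'
  6E -> 'EEEEEE'

Decoded = BBBBBBFFEEEEEE


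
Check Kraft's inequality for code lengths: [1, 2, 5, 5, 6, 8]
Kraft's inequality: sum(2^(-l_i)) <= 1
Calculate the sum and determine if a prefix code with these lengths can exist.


Sum = 2^(-1) + 2^(-2) + 2^(-5) + 2^(-5) + 2^(-6) + 2^(-8)
    = 0.5 + 0.25 + 0.03125 + 0.03125 + 0.015625 + 0.00390625
    = 213/256 = 0.83203125
Since 0.83203125 <= 1, Kraft's inequality IS satisfied.
A prefix code with these lengths CAN exist.

Kraft sum = 0.83203125. Satisfied.


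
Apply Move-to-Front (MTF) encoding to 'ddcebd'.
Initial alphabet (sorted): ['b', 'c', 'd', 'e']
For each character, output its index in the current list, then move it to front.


MTF encoding:
'd': index 2 in ['b', 'c', 'd', 'e'] -> ['d', 'b', 'c', 'e']
'd': index 0 in ['d', 'b', 'c', 'e'] -> ['d', 'b', 'c', 'e']
'c': index 2 in ['d', 'b', 'c', 'e'] -> ['c', 'd', 'b', 'e']
'e': index 3 in ['c', 'd', 'b', 'e'] -> ['e', 'c', 'd', 'b']
'b': index 3 in ['e', 'c', 'd', 'b'] -> ['b', 'e', 'c', 'd']
'd': index 3 in ['b', 'e', 'c', 'd'] -> ['d', 'b', 'e', 'c']


Output: [2, 0, 2, 3, 3, 3]


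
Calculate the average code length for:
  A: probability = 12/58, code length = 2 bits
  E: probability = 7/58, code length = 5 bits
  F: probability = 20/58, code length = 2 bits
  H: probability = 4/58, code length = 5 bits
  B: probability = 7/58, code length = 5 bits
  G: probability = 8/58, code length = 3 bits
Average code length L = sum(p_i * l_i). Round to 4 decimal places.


Weighted contributions p_i * l_i:
  A: (12/58) * 2 = 24/58
  E: (7/58) * 5 = 35/58
  F: (20/58) * 2 = 40/58
  H: (4/58) * 5 = 20/58
  B: (7/58) * 5 = 35/58
  G: (8/58) * 3 = 24/58
Sum = (24 + 35 + 40 + 20 + 35 + 24)/58 = 178/58

L = 178/58 = 3.0690 bits/symbol


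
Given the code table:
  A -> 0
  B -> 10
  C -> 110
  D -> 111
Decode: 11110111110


Decoding:
111 -> D
10 -> B
111 -> D
110 -> C


Result: DBDC


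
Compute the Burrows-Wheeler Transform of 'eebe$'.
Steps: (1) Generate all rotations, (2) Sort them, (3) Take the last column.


Rotations (sorted):
  0: $eebe -> last char: e
  1: be$ee -> last char: e
  2: e$eeb -> last char: b
  3: ebe$e -> last char: e
  4: eebe$ -> last char: $


BWT = eebe$


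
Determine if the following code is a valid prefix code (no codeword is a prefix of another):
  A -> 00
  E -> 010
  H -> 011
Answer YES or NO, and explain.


Checking each pair (does one codeword prefix another?):
  A='00' vs E='010': no prefix
  A='00' vs H='011': no prefix
  E='010' vs A='00': no prefix
  E='010' vs H='011': no prefix
  H='011' vs A='00': no prefix
  H='011' vs E='010': no prefix
No violation found over all pairs.

YES -- this is a valid prefix code. No codeword is a prefix of any other codeword.


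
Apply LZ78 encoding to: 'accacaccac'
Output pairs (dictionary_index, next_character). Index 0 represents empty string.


LZ78 encoding steps:
Dictionary: {0: ''}
Step 1: w='' (idx 0), next='a' -> output (0, 'a'), add 'a' as idx 1
Step 2: w='' (idx 0), next='c' -> output (0, 'c'), add 'c' as idx 2
Step 3: w='c' (idx 2), next='a' -> output (2, 'a'), add 'ca' as idx 3
Step 4: w='ca' (idx 3), next='c' -> output (3, 'c'), add 'cac' as idx 4
Step 5: w='cac' (idx 4), end of input -> output (4, '')


Encoded: [(0, 'a'), (0, 'c'), (2, 'a'), (3, 'c'), (4, '')]


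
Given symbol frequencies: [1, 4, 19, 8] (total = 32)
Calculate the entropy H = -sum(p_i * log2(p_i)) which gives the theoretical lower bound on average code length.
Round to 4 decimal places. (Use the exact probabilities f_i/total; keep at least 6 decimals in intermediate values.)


Per-symbol terms -p_i * log2(p_i) with p_i = f_i/32:
  p = 1/32 = 0.031250: log2(p) = -5.000000, -p*log2(p) = 0.156250
  p = 4/32 = 0.125000: log2(p) = -3.000000, -p*log2(p) = 0.375000
  p = 19/32 = 0.593750: log2(p) = -0.752072, -p*log2(p) = 0.446543
  p = 8/32 = 0.250000: log2(p) = -2.000000, -p*log2(p) = 0.500000
H = 0.156250 + 0.375000 + 0.446543 + 0.500000 = 1.477793

H = 1.4778 bits/symbol


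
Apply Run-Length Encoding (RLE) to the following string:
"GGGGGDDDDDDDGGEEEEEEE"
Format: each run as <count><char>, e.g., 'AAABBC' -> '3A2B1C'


Scanning runs left to right:
  i=0: run of 'G' x 5 -> '5G'
  i=5: run of 'D' x 7 -> '7D'
  i=12: run of 'G' x 2 -> '2G'
  i=14: run of 'E' x 7 -> '7E'

RLE = 5G7D2G7E


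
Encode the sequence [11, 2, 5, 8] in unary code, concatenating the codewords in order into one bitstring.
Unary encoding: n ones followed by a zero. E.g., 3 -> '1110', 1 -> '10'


Encode each number as n ones followed by a terminating 0:
  11 -> 111111111110 (12 bits)
  2 -> 110 (3 bits)
  5 -> 111110 (6 bits)
  8 -> 111111110 (9 bits)
Total length = 12 + 3 + 6 + 9 = 30 bits.

Unary([11, 2, 5, 8]) = 111111111110110111110111111110 (30 bits)


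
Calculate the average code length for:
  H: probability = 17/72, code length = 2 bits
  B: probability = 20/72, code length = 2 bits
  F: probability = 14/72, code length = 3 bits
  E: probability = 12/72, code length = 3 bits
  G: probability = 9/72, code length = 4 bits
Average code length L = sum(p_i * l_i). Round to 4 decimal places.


Weighted contributions p_i * l_i:
  H: (17/72) * 2 = 34/72
  B: (20/72) * 2 = 40/72
  F: (14/72) * 3 = 42/72
  E: (12/72) * 3 = 36/72
  G: (9/72) * 4 = 36/72
Sum = (34 + 40 + 42 + 36 + 36)/72 = 188/72

L = 188/72 = 2.6111 bits/symbol


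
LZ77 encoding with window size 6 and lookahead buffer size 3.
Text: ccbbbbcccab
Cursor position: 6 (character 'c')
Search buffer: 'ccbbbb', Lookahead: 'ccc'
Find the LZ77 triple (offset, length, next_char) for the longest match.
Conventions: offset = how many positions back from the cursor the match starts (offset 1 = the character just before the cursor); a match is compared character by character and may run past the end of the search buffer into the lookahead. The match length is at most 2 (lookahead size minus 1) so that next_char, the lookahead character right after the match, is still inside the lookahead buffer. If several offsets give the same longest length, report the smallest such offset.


Try each offset into the search buffer:
  offset=1 (pos 5, char 'b'): match length 0
  offset=2 (pos 4, char 'b'): match length 0
  offset=3 (pos 3, char 'b'): match length 0
  offset=4 (pos 2, char 'b'): match length 0
  offset=5 (pos 1, char 'c'): match length 1
  offset=6 (pos 0, char 'c'): match length 2
Longest match has length 2 at offset 6.
next_char = character at position 6 + 2 = 8 -> 'c'

Best match: offset=6, length=2 (matching 'cc' starting at position 0)
LZ77 triple: (6, 2, 'c')


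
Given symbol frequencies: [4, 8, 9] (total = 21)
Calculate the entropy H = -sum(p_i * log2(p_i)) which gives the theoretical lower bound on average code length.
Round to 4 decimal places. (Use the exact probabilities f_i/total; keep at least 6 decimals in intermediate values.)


Per-symbol terms -p_i * log2(p_i) with p_i = f_i/21:
  p = 4/21 = 0.190476: log2(p) = -2.392317, -p*log2(p) = 0.455680
  p = 8/21 = 0.380952: log2(p) = -1.392317, -p*log2(p) = 0.530407
  p = 9/21 = 0.428571: log2(p) = -1.222392, -p*log2(p) = 0.523882
H = 0.455680 + 0.530407 + 0.523882 = 1.509969

H = 1.51 bits/symbol


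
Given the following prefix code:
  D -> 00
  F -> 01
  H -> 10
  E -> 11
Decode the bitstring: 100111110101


Decoding step by step:
Bits 10 -> H
Bits 01 -> F
Bits 11 -> E
Bits 11 -> E
Bits 01 -> F
Bits 01 -> F


Decoded message: HFEEFF


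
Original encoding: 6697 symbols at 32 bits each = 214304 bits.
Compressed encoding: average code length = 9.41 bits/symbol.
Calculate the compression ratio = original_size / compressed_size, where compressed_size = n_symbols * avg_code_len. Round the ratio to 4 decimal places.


original_size = n_symbols * orig_bits = 6697 * 32 = 214304 bits
compressed_size = n_symbols * avg_code_len = 6697 * 9.41 = 63018.77 bits
ratio = original_size / compressed_size = 214304 / 63018.77 = 3.4006

Compression ratio = 3.4006


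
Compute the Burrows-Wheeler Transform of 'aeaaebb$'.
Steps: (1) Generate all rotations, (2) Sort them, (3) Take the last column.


Rotations (sorted):
  0: $aeaaebb -> last char: b
  1: aaebb$ae -> last char: e
  2: aeaaebb$ -> last char: $
  3: aebb$aea -> last char: a
  4: b$aeaaeb -> last char: b
  5: bb$aeaae -> last char: e
  6: eaaebb$a -> last char: a
  7: ebb$aeaa -> last char: a


BWT = be$abeaa


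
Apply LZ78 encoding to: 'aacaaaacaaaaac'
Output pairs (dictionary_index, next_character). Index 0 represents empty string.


LZ78 encoding steps:
Dictionary: {0: ''}
Step 1: w='' (idx 0), next='a' -> output (0, 'a'), add 'a' as idx 1
Step 2: w='a' (idx 1), next='c' -> output (1, 'c'), add 'ac' as idx 2
Step 3: w='a' (idx 1), next='a' -> output (1, 'a'), add 'aa' as idx 3
Step 4: w='aa' (idx 3), next='c' -> output (3, 'c'), add 'aac' as idx 4
Step 5: w='aa' (idx 3), next='a' -> output (3, 'a'), add 'aaa' as idx 5
Step 6: w='aac' (idx 4), end of input -> output (4, '')


Encoded: [(0, 'a'), (1, 'c'), (1, 'a'), (3, 'c'), (3, 'a'), (4, '')]


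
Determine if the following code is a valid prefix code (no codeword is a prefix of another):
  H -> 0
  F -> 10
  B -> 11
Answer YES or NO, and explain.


Checking each pair (does one codeword prefix another?):
  H='0' vs F='10': no prefix
  H='0' vs B='11': no prefix
  F='10' vs H='0': no prefix
  F='10' vs B='11': no prefix
  B='11' vs H='0': no prefix
  B='11' vs F='10': no prefix
No violation found over all pairs.

YES -- this is a valid prefix code. No codeword is a prefix of any other codeword.


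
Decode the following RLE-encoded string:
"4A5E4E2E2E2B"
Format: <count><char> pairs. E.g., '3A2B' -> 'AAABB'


Expanding each <count><char> pair:
  4A -> 'AAAA'
  5E -> 'EEEEE'
  4E -> 'EEEE'
  2E -> 'EE'
  2E -> 'EE'
  2B -> 'BB'

Decoded = AAAAEEEEEEEEEEEEEBB


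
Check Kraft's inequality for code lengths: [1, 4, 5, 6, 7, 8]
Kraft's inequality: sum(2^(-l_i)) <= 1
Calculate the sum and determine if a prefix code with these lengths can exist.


Sum = 2^(-1) + 2^(-4) + 2^(-5) + 2^(-6) + 2^(-7) + 2^(-8)
    = 0.5 + 0.0625 + 0.03125 + 0.015625 + 0.0078125 + 0.00390625
    = 159/256 = 0.62109375
Since 0.62109375 <= 1, Kraft's inequality IS satisfied.
A prefix code with these lengths CAN exist.

Kraft sum = 0.62109375. Satisfied.


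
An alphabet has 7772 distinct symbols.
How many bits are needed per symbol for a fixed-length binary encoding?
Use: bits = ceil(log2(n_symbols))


log2(7772) = 12.9241
Bracket: 2^12 = 4096 < 7772 <= 2^13 = 8192
So ceil(log2(7772)) = 13

bits = ceil(log2(7772)) = ceil(12.9241) = 13 bits


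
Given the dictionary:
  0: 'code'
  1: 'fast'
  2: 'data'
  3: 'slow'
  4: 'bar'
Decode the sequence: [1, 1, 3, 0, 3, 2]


Look up each index in the dictionary:
  1 -> 'fast'
  1 -> 'fast'
  3 -> 'slow'
  0 -> 'code'
  3 -> 'slow'
  2 -> 'data'

Decoded: "fast fast slow code slow data"


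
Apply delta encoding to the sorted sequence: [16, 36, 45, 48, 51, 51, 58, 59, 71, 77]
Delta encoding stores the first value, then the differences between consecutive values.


First value: 16
Deltas:
  36 - 16 = 20
  45 - 36 = 9
  48 - 45 = 3
  51 - 48 = 3
  51 - 51 = 0
  58 - 51 = 7
  59 - 58 = 1
  71 - 59 = 12
  77 - 71 = 6


Delta encoded: [16, 20, 9, 3, 3, 0, 7, 1, 12, 6]


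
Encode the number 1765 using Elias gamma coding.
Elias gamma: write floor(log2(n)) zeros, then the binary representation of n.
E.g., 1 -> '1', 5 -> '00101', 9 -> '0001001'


num_bits = floor(log2(1765)) + 1 = 11
leading_zeros = num_bits - 1 = 10
binary(1765) = 11011100101

Elias gamma(1765) = '0000000000' + '11011100101' = 000000000011011100101 (21 bits)


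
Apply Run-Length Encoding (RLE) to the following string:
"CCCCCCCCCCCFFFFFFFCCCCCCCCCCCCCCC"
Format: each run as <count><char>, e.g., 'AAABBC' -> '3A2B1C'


Scanning runs left to right:
  i=0: run of 'C' x 11 -> '11C'
  i=11: run of 'F' x 7 -> '7F'
  i=18: run of 'C' x 15 -> '15C'

RLE = 11C7F15C


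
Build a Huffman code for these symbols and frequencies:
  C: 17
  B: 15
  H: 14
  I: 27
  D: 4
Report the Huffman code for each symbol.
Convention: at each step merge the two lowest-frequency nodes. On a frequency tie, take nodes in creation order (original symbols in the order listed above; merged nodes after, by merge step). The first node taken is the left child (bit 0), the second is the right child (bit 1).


Huffman tree construction:
Step 1: Merge D(4) + H(14) = 18
Step 2: Merge B(15) + C(17) = 32
Step 3: Merge (D+H)(18) + I(27) = 45
Step 4: Merge (B+C)(32) + ((D+H)+I)(45) = 77
Read each symbol's code off the tree from the root (left child = 0, right child = 1).

Codes:
  C: 01 (length 2)
  B: 00 (length 2)
  H: 101 (length 3)
  I: 11 (length 2)
  D: 100 (length 3)
Average code length: 172/77 = 2.2338 bits/symbol


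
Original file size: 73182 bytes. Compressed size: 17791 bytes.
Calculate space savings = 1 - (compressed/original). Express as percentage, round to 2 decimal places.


ratio = compressed/original = 17791/73182 = 0.243106
savings = 1 - ratio = 1 - 0.243106 = 0.756894
as a percentage: 0.756894 * 100 = 75.69%

Space savings = 1 - 17791/73182 = 75.69%


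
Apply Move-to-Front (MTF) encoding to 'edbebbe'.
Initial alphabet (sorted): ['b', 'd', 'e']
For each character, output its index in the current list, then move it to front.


MTF encoding:
'e': index 2 in ['b', 'd', 'e'] -> ['e', 'b', 'd']
'd': index 2 in ['e', 'b', 'd'] -> ['d', 'e', 'b']
'b': index 2 in ['d', 'e', 'b'] -> ['b', 'd', 'e']
'e': index 2 in ['b', 'd', 'e'] -> ['e', 'b', 'd']
'b': index 1 in ['e', 'b', 'd'] -> ['b', 'e', 'd']
'b': index 0 in ['b', 'e', 'd'] -> ['b', 'e', 'd']
'e': index 1 in ['b', 'e', 'd'] -> ['e', 'b', 'd']


Output: [2, 2, 2, 2, 1, 0, 1]


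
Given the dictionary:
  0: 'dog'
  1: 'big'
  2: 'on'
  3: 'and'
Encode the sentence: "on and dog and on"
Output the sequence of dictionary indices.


Look up each word in the dictionary:
  'on' -> 2
  'and' -> 3
  'dog' -> 0
  'and' -> 3
  'on' -> 2

Encoded: [2, 3, 0, 3, 2]


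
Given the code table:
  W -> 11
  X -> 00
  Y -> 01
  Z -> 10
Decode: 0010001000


Decoding:
00 -> X
10 -> Z
00 -> X
10 -> Z
00 -> X


Result: XZXZX


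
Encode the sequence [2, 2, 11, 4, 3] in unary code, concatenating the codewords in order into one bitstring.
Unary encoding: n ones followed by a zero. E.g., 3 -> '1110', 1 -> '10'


Encode each number as n ones followed by a terminating 0:
  2 -> 110 (3 bits)
  2 -> 110 (3 bits)
  11 -> 111111111110 (12 bits)
  4 -> 11110 (5 bits)
  3 -> 1110 (4 bits)
Total length = 3 + 3 + 12 + 5 + 4 = 27 bits.

Unary([2, 2, 11, 4, 3]) = 110110111111111110111101110 (27 bits)


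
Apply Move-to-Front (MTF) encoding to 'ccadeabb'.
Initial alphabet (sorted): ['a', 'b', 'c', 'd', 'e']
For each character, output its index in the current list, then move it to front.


MTF encoding:
'c': index 2 in ['a', 'b', 'c', 'd', 'e'] -> ['c', 'a', 'b', 'd', 'e']
'c': index 0 in ['c', 'a', 'b', 'd', 'e'] -> ['c', 'a', 'b', 'd', 'e']
'a': index 1 in ['c', 'a', 'b', 'd', 'e'] -> ['a', 'c', 'b', 'd', 'e']
'd': index 3 in ['a', 'c', 'b', 'd', 'e'] -> ['d', 'a', 'c', 'b', 'e']
'e': index 4 in ['d', 'a', 'c', 'b', 'e'] -> ['e', 'd', 'a', 'c', 'b']
'a': index 2 in ['e', 'd', 'a', 'c', 'b'] -> ['a', 'e', 'd', 'c', 'b']
'b': index 4 in ['a', 'e', 'd', 'c', 'b'] -> ['b', 'a', 'e', 'd', 'c']
'b': index 0 in ['b', 'a', 'e', 'd', 'c'] -> ['b', 'a', 'e', 'd', 'c']


Output: [2, 0, 1, 3, 4, 2, 4, 0]
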